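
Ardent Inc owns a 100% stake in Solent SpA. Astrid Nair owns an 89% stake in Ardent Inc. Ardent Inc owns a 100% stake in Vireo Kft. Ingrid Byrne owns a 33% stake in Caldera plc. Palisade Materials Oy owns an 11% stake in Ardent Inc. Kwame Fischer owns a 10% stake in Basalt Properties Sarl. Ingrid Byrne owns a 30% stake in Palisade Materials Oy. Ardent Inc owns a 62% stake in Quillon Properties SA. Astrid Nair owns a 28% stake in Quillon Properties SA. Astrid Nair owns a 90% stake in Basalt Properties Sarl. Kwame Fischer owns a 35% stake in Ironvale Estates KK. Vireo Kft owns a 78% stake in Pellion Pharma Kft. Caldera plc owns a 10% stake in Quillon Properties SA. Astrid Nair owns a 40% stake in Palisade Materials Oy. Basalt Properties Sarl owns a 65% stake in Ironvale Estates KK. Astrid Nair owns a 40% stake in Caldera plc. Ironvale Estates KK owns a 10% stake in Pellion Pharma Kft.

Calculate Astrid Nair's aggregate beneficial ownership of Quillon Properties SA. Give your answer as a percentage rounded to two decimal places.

Astrid reaches Quillon along 4 paths.
Via Caldera: 40% × 10% = 4%.
Via Ardent: 89% × 62% = 55.18%.
Via Palisade → Ardent: 40% × 11% × 62% = 2.728%.
Direct stake: 28% = 28%.
Total: 4% + 55.18% + 2.728% + 28% = 89.908%.
Rounded: 89.91%.

89.91%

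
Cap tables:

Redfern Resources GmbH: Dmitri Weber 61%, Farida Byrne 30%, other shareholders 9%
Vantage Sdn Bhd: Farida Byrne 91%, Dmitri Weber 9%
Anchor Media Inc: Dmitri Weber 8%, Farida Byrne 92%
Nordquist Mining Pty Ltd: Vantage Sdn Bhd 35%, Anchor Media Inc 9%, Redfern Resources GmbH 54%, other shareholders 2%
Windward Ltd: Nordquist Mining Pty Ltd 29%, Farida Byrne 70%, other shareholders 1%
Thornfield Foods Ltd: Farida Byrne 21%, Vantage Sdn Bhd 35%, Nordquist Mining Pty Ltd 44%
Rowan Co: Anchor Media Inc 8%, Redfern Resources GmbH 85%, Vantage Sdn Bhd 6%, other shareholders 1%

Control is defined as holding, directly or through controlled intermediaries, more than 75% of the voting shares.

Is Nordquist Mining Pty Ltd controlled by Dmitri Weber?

Dmitri's largest direct stake is 61% in Redfern, which does not meet the threshold, so Dmitri controls no company.
Neither Dmitri nor any entity Dmitri controls holds any voting interest in Nordquist.
So Dmitri does not control Nordquist.

No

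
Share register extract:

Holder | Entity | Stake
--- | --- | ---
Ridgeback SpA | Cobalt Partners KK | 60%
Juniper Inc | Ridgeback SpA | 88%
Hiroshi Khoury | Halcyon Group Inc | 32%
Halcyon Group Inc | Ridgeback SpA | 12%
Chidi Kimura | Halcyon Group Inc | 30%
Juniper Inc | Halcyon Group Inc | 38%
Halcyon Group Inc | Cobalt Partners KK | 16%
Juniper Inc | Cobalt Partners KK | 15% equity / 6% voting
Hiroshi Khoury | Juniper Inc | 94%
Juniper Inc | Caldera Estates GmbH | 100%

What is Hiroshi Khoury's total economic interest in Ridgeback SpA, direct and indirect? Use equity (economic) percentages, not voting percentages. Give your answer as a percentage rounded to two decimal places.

Hiroshi reaches Ridgeback along 3 paths.
Via Juniper: 94% × 88% = 82.72%.
Via Halcyon: 32% × 12% = 3.84%.
Via Juniper → Halcyon: 94% × 38% × 12% = 4.2864%.
Total: 82.72% + 3.84% + 4.2864% = 90.8464%.
Rounded: 90.85%.

90.85%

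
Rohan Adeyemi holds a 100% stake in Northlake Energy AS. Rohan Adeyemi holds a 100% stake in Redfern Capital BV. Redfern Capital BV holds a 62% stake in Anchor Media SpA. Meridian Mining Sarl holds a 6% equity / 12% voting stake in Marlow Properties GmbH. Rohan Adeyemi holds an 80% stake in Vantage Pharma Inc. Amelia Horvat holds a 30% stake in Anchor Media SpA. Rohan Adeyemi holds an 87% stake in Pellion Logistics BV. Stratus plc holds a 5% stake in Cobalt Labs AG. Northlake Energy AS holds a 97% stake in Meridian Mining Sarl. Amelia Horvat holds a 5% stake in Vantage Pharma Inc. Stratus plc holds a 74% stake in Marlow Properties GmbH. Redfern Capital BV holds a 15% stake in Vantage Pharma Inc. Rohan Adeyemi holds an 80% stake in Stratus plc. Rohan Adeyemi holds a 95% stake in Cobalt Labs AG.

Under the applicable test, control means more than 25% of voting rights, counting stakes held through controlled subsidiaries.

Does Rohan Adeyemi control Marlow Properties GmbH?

Yes

Rohan holds 100% of Northlake, so Rohan controls Northlake.
Northlake holds 97% of Meridian, so Rohan controls Meridian.
Rohan holds 80% of Stratus, so Rohan controls Stratus.
Meridian and Stratus together hold 12% + 74% = 86% of Marlow, so Rohan controls Marlow.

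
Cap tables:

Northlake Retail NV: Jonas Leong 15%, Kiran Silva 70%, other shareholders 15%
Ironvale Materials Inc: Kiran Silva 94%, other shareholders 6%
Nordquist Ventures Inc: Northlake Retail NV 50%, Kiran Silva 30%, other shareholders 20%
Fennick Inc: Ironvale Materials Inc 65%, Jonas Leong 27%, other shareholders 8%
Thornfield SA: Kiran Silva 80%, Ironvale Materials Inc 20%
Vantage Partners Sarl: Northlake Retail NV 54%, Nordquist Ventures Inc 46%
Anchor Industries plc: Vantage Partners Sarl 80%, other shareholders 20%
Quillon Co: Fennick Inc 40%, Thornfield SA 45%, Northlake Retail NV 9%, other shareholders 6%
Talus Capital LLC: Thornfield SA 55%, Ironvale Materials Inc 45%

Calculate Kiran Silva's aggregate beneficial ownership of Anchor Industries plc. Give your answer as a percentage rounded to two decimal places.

54.16%

Kiran reaches Anchor along 3 paths.
Via Northlake → Vantage: 70% × 54% × 80% = 30.24%.
Via Northlake → Nordquist → Vantage: 70% × 50% × 46% × 80% = 12.88%.
Via Nordquist → Vantage: 30% × 46% × 80% = 11.04%.
Total: 30.24% + 12.88% + 11.04% = 54.16%.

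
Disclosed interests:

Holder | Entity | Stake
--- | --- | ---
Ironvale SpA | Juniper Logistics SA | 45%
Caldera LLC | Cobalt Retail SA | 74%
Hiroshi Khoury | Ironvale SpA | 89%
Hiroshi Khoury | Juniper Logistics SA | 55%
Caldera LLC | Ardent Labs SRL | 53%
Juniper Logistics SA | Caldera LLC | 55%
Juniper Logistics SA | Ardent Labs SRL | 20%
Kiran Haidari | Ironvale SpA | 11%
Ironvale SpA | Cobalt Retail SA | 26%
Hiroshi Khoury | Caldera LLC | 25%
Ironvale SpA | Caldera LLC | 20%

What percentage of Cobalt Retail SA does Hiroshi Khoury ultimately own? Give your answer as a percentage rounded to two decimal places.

93.50%

Hiroshi reaches Cobalt along 5 paths.
Via Ironvale → Caldera: 89% × 20% × 74% = 13.172%.
Via Juniper → Caldera: 55% × 55% × 74% = 22.385%.
Via Ironvale → Juniper → Caldera: 89% × 45% × 55% × 74% = 16.30035%.
Via Caldera: 25% × 74% = 18.5%.
Via Ironvale: 89% × 26% = 23.14%.
Total: 13.172% + 22.385% + 16.30035% + 18.5% + 23.14% = 93.49735%.
Rounded: 93.50%.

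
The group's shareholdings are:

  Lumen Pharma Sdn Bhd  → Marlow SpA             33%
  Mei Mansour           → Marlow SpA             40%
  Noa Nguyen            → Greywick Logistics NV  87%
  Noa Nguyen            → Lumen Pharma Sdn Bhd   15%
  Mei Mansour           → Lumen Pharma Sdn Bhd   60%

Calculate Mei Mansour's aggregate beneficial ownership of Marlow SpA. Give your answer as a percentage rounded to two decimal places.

59.80%

Mei reaches Marlow along 2 paths.
Direct stake: 40% = 40%.
Via Lumen: 60% × 33% = 19.8%.
Total: 40% + 19.8% = 59.8%.
Rounded: 59.80%.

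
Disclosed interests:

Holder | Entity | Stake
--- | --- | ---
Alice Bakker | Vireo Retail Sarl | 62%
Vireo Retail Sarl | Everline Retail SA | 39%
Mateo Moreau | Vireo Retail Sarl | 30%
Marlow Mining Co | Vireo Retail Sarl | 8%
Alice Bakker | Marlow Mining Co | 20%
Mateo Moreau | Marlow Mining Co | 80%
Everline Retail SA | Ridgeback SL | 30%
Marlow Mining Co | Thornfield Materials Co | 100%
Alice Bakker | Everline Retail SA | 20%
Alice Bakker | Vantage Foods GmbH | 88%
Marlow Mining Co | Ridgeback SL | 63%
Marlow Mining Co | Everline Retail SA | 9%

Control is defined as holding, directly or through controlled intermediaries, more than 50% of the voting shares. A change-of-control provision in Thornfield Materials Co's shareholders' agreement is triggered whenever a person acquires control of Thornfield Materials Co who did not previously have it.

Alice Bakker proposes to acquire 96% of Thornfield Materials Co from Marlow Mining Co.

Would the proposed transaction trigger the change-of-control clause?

The purchase adds only to Alice's holdings (Marlow's stake shrinks), so Alice is the only person who could newly come to control Thornfield.
Alice holds 62% of Vireo, so Alice controls Vireo.
Alice holds 88% of Vantage, so Alice controls Vantage.
Alice and Vireo together hold 20% + 39% = 59% of Everline, so Alice controls Everline.
Neither Alice nor any entity Alice controls holds any voting interest in Thornfield.
So before the transaction, Alice does not control Thornfield.
After the purchase, Alice holds 96% of Thornfield directly, and Marlow's stake falls to 4%.
Alice holds 96% of Thornfield, so Alice controls Thornfield.
Alice did not control Thornfield before and does after, so the clause is triggered.

Yes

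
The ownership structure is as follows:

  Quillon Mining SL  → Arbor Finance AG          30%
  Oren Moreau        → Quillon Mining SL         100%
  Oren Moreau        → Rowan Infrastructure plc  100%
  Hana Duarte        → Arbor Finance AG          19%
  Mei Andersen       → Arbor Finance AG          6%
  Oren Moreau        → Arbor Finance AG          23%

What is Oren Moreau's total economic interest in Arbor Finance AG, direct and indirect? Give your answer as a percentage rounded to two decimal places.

Oren reaches Arbor along 2 paths.
Direct stake: 23% = 23%.
Via Quillon: 100% × 30% = 30%.
Total: 23% + 30% = 53%.
Rounded: 53.00%.

53.00%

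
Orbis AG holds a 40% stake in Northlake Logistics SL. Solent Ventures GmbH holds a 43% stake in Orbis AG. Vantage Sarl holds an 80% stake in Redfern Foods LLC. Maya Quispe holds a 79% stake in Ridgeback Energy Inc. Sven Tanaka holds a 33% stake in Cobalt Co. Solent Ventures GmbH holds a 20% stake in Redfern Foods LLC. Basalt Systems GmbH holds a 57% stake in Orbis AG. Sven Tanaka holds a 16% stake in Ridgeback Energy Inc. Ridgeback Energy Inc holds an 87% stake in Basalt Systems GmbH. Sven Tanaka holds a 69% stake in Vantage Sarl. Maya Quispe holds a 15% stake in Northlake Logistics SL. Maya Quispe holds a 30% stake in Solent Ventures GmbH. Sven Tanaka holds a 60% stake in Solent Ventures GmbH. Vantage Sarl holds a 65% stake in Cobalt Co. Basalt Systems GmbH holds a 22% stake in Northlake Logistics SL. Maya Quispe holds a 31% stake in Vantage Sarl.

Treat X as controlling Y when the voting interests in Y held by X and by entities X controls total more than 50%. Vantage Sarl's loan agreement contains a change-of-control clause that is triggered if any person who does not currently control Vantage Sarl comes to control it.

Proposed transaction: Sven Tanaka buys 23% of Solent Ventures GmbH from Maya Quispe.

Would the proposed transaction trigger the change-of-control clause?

No

The purchase adds only to Sven's holdings (Maya's stake shrinks), so Sven is the only person who could newly come to control Vantage.
Sven holds 69% of Vantage, so Sven controls Vantage.
So Sven already controls Vantage before the transaction.
After the purchase, Sven's direct stake in Solent rises to 60% + 23% = 83%, and Maya's stake falls to 7%.
Sven controlled Vantage already, so this is not a new person acquiring control; every other person's position is unchanged or reduced.
No new person acquires control, so the clause is not triggered.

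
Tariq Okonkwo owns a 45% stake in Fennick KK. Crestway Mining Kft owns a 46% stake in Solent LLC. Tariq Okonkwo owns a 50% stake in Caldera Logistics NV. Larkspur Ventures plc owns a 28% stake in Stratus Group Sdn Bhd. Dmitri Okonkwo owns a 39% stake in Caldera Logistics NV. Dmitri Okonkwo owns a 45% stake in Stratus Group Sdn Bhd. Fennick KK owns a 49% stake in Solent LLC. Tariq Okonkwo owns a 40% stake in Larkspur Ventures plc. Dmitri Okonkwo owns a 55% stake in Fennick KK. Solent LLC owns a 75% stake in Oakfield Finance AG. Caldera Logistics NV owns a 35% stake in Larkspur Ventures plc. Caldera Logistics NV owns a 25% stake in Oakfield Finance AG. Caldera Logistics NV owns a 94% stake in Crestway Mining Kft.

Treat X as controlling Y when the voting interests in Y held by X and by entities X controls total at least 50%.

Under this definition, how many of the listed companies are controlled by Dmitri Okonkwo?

Dmitri holds 55% of Fennick, so Dmitri controls Fennick.
No other company's threshold is met.
Dmitri controls 1 company.

1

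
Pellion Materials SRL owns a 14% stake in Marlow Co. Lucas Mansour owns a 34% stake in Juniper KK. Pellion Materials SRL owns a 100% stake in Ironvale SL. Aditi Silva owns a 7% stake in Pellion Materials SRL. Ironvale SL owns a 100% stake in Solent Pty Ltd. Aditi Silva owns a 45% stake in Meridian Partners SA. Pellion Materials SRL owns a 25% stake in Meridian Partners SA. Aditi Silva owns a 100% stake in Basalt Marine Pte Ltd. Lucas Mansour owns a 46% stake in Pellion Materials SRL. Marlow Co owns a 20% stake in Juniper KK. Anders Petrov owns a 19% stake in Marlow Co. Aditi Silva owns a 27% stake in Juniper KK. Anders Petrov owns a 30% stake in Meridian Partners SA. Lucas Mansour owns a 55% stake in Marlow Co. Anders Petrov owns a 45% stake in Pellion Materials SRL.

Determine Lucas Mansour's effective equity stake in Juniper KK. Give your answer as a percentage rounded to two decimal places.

Lucas reaches Juniper along 3 paths.
Direct stake: 34% = 34%.
Via Marlow: 55% × 20% = 11%.
Via Pellion → Marlow: 46% × 14% × 20% = 1.288%.
Total: 34% + 11% + 1.288% = 46.288%.
Rounded: 46.29%.

46.29%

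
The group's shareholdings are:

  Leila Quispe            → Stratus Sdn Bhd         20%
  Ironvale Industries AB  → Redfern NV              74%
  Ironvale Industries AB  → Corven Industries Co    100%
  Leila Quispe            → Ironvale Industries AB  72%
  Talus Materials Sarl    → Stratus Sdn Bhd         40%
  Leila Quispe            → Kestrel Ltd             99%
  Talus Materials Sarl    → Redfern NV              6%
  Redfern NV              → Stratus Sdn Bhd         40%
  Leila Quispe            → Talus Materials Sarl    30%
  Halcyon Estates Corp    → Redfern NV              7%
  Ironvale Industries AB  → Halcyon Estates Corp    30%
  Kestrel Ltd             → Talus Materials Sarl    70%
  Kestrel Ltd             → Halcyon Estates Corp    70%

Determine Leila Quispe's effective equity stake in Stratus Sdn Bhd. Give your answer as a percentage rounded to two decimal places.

85.96%

Leila reaches Stratus along 8 paths.
Via Talus: 30% × 40% = 12%.
Via Kestrel → Talus: 99% × 70% × 40% = 27.72%.
Via Talus → Redfern: 30% × 6% × 40% = 0.72%.
Via Kestrel → Talus → Redfern: 99% × 70% × 6% × 40% = 1.6632%.
Via Ironvale → Halcyon → Redfern: 72% × 30% × 7% × 40% = 0.6048%.
Via Kestrel → Halcyon → Redfern: 99% × 70% × 7% × 40% = 1.9404%.
Via Ironvale → Redfern: 72% × 74% × 40% = 21.312%.
Direct stake: 20% = 20%.
Total: 12% + 27.72% + 0.72% + 1.6632% + 0.6048% + 1.9404% + 21.312% + 20% = 85.9604%.
Rounded: 85.96%.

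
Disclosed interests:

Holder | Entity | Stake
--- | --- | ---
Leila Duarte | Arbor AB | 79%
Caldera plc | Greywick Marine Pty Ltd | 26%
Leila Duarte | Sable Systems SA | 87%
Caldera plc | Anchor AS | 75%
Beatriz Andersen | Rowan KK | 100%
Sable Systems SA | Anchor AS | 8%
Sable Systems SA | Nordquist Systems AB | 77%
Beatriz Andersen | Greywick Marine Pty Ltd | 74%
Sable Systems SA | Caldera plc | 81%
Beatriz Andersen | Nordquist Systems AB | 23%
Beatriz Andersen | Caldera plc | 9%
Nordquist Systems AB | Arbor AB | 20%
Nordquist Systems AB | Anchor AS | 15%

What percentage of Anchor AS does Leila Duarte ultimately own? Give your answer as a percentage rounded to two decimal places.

Leila reaches Anchor along 3 paths.
Via Sable: 87% × 8% = 6.96%.
Via Sable → Caldera: 87% × 81% × 75% = 52.8525%.
Via Sable → Nordquist: 87% × 77% × 15% = 10.0485%.
Total: 6.96% + 52.8525% + 10.0485% = 69.861%.
Rounded: 69.86%.

69.86%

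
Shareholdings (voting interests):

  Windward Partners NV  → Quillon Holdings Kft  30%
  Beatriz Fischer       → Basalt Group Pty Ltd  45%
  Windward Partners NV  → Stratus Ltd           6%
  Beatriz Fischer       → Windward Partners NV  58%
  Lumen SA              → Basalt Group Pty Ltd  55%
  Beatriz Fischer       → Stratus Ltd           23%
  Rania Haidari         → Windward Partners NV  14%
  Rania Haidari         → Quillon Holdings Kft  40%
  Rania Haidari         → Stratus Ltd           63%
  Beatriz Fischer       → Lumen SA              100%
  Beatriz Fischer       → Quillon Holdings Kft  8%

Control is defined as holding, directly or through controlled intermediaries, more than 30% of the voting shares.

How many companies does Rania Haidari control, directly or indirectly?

2

Rania holds 40% of Quillon, so Rania controls Quillon.
Rania holds 63% of Stratus, so Rania controls Stratus.
No other company's threshold is met.
Rania controls 2 companies.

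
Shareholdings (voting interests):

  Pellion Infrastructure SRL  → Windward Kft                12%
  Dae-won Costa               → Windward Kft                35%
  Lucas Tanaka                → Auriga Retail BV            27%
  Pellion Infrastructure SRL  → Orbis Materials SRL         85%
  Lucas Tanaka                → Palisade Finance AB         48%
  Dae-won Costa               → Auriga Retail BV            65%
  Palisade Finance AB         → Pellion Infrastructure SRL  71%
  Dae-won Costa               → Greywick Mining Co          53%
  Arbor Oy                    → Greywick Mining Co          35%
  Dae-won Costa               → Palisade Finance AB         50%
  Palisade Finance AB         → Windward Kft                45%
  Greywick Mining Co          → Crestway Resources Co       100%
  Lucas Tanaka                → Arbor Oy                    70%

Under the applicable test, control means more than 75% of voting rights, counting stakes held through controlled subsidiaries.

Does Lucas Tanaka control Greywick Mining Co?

No

Lucas's largest direct stake is 70% in Arbor, which does not meet the threshold, so Lucas controls no company.
Neither Lucas nor any entity Lucas controls holds any voting interest in Greywick.
So Lucas does not control Greywick.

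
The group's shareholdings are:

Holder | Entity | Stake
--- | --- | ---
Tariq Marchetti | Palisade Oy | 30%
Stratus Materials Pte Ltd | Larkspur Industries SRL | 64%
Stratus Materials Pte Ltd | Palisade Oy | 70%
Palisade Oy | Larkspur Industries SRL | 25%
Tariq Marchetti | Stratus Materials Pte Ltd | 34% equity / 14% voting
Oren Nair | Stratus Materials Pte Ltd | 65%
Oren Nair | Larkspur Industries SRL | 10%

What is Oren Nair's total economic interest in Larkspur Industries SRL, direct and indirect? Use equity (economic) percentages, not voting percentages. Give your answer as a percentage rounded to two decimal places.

Oren reaches Larkspur along 3 paths.
Via Stratus → Palisade: 65% × 70% × 25% = 11.375%.
Via Stratus: 65% × 64% = 41.6%.
Direct stake: 10% = 10%.
Total: 11.375% + 41.6% + 10% = 62.975%.
Rounded: 62.98%.

62.98%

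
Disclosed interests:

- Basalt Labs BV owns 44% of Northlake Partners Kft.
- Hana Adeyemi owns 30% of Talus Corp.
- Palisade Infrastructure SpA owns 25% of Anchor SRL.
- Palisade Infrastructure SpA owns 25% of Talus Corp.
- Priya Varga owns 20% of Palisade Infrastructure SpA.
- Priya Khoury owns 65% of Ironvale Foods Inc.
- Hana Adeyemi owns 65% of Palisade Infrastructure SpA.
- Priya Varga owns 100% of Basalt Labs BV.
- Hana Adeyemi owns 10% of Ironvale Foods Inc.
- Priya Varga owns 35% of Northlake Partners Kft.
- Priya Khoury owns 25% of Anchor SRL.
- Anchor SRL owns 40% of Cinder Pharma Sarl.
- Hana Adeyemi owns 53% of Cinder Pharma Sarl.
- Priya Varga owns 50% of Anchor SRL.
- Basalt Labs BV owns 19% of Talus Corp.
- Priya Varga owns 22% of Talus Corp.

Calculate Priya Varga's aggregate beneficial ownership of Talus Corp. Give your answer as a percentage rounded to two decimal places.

46.00%

Priya Varga reaches Talus along 3 paths.
Via Palisade: 20% × 25% = 5%.
Direct stake: 22% = 22%.
Via Basalt: 100% × 19% = 19%.
Total: 5% + 22% + 19% = 46%.
Rounded: 46.00%.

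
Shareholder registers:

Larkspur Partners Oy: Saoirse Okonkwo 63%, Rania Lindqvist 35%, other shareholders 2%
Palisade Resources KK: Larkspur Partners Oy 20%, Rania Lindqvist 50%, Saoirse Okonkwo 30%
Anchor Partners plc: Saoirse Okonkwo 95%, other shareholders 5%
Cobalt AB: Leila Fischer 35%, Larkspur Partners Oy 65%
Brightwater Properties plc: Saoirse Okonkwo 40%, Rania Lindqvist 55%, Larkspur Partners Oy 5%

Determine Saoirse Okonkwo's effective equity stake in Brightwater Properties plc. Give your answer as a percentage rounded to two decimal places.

43.15%

Saoirse reaches Brightwater along 2 paths.
Direct stake: 40% = 40%.
Via Larkspur: 63% × 5% = 3.15%.
Total: 40% + 3.15% = 43.15%.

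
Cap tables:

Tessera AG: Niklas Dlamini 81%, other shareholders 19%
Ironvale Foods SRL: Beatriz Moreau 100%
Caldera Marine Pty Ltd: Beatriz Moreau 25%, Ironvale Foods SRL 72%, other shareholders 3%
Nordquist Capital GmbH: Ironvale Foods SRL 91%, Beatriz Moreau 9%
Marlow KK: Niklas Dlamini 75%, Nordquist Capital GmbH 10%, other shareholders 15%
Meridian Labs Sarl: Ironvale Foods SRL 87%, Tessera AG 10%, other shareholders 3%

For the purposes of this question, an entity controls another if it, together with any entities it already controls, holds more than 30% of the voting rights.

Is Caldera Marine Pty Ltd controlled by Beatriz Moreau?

Beatriz holds 100% of Ironvale, so Beatriz controls Ironvale.
Beatriz and Ironvale together hold 25% + 72% = 97% of Caldera, so Beatriz controls Caldera.

Yes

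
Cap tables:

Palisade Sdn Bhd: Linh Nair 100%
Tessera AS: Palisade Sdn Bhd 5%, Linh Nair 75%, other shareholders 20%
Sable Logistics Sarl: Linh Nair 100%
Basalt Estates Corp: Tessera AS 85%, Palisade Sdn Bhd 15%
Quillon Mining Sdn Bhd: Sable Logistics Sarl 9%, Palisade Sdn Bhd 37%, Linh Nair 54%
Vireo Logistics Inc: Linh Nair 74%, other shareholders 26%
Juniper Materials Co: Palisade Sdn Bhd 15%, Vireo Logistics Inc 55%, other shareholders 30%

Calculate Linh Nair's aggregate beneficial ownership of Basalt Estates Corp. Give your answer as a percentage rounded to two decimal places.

83.00%

Linh reaches Basalt along 3 paths.
Via Palisade → Tessera: 100% × 5% × 85% = 4.25%.
Via Tessera: 75% × 85% = 63.75%.
Via Palisade: 100% × 15% = 15%.
Total: 4.25% + 63.75% + 15% = 83%.
Rounded: 83.00%.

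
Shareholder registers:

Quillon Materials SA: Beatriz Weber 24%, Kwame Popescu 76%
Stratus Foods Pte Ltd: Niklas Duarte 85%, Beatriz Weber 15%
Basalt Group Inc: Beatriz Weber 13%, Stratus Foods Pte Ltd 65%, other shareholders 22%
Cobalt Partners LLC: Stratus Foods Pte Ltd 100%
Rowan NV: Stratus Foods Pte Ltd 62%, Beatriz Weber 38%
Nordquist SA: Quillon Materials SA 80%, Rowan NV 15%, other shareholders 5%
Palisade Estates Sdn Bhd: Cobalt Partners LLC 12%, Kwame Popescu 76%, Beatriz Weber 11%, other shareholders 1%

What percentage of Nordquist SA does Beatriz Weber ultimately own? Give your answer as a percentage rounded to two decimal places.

26.30%

Beatriz reaches Nordquist along 3 paths.
Via Quillon: 24% × 80% = 19.2%.
Via Stratus → Rowan: 15% × 62% × 15% = 1.395%.
Via Rowan: 38% × 15% = 5.7%.
Total: 19.2% + 1.395% + 5.7% = 26.295%.
Rounded: 26.30%.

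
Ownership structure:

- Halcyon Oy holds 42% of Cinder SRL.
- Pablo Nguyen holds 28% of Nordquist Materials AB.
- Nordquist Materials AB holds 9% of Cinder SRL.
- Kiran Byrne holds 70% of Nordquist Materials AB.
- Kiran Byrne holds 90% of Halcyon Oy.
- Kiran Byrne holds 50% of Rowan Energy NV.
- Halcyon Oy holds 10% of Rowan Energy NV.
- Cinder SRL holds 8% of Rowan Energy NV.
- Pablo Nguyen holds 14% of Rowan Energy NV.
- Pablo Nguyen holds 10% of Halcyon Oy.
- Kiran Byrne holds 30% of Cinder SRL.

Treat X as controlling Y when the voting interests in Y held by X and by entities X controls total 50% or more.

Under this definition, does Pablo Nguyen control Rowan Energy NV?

No

Pablo's largest direct stake is 28% in Nordquist, which does not meet the threshold, so Pablo controls no company.
In Rowan, Pablo's side holds only 14%, not ≥ 50%.
So Pablo does not control Rowan.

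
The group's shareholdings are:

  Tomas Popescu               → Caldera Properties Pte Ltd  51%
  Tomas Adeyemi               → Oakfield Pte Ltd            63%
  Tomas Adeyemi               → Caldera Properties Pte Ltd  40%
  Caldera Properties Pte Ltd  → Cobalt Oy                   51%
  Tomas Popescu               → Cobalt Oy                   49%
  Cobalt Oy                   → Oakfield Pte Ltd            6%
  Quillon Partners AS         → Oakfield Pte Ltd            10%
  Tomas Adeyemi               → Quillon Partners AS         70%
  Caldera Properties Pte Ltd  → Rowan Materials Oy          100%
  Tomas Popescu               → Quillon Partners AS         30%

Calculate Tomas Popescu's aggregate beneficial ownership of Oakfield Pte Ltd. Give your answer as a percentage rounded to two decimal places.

Tomas Popescu reaches Oakfield along 3 paths.
Via Quillon: 30% × 10% = 3%.
Via Caldera → Cobalt: 51% × 51% × 6% = 1.5606%.
Via Cobalt: 49% × 6% = 2.94%.
Total: 3% + 1.5606% + 2.94% = 7.5006%.
Rounded: 7.50%.

7.50%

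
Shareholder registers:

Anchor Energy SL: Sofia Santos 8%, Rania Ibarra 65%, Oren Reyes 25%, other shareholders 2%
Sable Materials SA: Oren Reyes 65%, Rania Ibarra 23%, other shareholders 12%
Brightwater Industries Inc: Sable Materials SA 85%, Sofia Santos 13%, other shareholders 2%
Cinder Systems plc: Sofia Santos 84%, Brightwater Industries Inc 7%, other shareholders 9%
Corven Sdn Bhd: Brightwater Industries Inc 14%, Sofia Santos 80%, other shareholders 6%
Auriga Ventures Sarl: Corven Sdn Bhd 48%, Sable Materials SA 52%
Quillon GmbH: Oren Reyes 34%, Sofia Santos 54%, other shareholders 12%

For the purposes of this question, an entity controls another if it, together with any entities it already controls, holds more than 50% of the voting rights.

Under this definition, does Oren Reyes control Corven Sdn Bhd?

No

Oren holds 65% of Sable, so Oren controls Sable.
Sable holds 85% of Brightwater, so Oren controls Brightwater.
Sable holds 52% of Auriga, so Oren controls Auriga.
In Corven, Oren's side holds only 14%, not > 50%.
So Oren does not control Corven.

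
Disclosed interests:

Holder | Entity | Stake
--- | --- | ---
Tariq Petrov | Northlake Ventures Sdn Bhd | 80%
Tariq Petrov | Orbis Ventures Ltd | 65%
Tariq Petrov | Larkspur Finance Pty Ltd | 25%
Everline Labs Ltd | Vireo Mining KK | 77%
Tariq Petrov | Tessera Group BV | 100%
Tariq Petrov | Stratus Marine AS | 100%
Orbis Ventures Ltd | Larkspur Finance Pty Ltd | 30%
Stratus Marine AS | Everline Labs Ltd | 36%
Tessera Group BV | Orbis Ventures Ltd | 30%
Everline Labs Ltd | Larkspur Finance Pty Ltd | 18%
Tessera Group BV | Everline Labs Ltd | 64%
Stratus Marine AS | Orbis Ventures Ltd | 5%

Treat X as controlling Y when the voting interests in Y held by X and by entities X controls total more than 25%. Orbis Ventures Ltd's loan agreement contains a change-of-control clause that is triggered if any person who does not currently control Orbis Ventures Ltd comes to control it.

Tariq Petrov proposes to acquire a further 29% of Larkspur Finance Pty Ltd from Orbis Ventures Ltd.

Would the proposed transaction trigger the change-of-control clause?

The purchase adds only to Tariq's holdings (Orbis's stake shrinks), so Tariq is the only person who could newly come to control Orbis.
Tariq holds 100% of Tessera, so Tariq controls Tessera.
Tariq holds 100% of Stratus, so Tariq controls Stratus.
Stratus and Tessera and Tariq together hold 5% + 30% + 65% = 100% of Orbis, so Tariq controls Orbis.
So Tariq already controls Orbis before the transaction.
After the purchase, Tariq's direct stake in Larkspur rises to 25% + 29% = 54%, and Orbis's stake falls to 1%.
Tariq controlled Orbis already, so this is not a new person acquiring control; every other person's position is unchanged or reduced.
No new person acquires control, so the clause is not triggered.

No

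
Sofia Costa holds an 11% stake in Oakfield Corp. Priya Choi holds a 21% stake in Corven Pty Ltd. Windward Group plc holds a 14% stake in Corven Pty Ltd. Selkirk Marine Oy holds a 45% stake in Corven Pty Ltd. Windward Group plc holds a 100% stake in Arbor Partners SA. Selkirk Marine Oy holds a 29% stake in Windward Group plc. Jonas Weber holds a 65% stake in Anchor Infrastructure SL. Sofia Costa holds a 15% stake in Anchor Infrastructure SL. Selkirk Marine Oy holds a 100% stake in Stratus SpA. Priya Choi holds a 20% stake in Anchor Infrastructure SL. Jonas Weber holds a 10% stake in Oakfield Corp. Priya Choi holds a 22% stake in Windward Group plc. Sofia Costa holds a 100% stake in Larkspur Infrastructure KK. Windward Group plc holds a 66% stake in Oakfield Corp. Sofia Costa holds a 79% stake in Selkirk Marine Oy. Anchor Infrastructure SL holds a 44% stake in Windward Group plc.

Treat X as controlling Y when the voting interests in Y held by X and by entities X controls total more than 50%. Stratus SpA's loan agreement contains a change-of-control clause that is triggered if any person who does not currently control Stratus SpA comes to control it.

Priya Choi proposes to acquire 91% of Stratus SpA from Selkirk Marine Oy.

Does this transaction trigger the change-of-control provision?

Yes

The purchase adds only to Priya's holdings (Selkirk's stake shrinks), so Priya is the only person who could newly come to control Stratus.
Priya's largest direct stake is 22% in Windward, which does not meet the threshold, so Priya controls no company.
Neither Priya nor any entity Priya controls holds any voting interest in Stratus.
So before the transaction, Priya does not control Stratus.
After the purchase, Priya holds 91% of Stratus directly, and Selkirk's stake falls to 9%.
Priya holds 91% of Stratus, so Priya controls Stratus.
Priya did not control Stratus before and does after, so the clause is triggered.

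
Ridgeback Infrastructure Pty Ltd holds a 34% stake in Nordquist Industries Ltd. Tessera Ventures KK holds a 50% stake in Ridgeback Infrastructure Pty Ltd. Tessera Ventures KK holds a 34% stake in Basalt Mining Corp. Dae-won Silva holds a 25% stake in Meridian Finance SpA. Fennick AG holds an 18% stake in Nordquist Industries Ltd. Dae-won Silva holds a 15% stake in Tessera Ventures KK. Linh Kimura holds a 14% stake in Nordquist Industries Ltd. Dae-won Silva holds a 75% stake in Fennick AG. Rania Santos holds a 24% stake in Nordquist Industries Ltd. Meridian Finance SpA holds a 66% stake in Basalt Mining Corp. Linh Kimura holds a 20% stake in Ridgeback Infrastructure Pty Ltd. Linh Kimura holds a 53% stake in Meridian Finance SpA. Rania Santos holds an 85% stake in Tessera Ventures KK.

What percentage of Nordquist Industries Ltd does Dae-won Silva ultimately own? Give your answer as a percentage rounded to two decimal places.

16.05%

Dae-won reaches Nordquist along 2 paths.
Via Fennick: 75% × 18% = 13.5%.
Via Tessera → Ridgeback: 15% × 50% × 34% = 2.55%.
Total: 13.5% + 2.55% = 16.05%.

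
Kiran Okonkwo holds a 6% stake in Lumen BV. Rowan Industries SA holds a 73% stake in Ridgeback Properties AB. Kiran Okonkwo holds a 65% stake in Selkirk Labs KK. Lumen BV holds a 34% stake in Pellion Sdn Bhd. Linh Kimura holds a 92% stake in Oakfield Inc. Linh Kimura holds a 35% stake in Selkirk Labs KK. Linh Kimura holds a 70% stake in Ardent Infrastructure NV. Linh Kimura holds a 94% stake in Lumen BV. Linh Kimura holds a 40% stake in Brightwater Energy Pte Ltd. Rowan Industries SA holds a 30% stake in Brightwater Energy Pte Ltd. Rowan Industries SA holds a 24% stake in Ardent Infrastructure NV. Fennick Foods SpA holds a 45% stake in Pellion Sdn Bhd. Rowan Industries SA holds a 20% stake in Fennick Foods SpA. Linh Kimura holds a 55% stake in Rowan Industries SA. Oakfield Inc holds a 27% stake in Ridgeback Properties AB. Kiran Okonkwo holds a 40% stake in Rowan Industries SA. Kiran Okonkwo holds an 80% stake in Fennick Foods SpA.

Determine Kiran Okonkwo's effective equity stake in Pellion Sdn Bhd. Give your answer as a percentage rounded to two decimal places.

Kiran reaches Pellion along 3 paths.
Via Rowan → Fennick: 40% × 20% × 45% = 3.6%.
Via Fennick: 80% × 45% = 36%.
Via Lumen: 6% × 34% = 2.04%.
Total: 3.6% + 36% + 2.04% = 41.64%.

41.64%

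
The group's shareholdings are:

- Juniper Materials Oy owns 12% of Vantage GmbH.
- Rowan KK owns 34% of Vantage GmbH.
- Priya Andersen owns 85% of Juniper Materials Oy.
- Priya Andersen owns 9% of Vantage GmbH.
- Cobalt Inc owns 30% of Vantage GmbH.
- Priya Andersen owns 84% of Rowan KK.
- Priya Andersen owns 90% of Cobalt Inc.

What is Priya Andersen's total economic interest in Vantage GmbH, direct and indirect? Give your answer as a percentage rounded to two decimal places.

74.76%

Priya reaches Vantage along 4 paths.
Direct stake: 9% = 9%.
Via Cobalt: 90% × 30% = 27%.
Via Rowan: 84% × 34% = 28.56%.
Via Juniper: 85% × 12% = 10.2%.
Total: 9% + 27% + 28.56% + 10.2% = 74.76%.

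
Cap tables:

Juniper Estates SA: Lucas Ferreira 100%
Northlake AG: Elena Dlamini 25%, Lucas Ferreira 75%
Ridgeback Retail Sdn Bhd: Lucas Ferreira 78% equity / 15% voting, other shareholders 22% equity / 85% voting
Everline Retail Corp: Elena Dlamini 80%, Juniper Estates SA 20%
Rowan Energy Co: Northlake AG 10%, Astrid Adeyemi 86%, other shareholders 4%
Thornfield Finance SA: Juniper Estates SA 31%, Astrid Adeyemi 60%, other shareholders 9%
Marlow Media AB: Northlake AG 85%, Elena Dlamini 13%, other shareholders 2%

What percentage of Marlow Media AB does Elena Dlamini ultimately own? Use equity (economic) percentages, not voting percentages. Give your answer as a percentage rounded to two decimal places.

34.25%

Elena reaches Marlow along 2 paths.
Via Northlake: 25% × 85% = 21.25%.
Direct stake: 13% = 13%.
Total: 21.25% + 13% = 34.25%.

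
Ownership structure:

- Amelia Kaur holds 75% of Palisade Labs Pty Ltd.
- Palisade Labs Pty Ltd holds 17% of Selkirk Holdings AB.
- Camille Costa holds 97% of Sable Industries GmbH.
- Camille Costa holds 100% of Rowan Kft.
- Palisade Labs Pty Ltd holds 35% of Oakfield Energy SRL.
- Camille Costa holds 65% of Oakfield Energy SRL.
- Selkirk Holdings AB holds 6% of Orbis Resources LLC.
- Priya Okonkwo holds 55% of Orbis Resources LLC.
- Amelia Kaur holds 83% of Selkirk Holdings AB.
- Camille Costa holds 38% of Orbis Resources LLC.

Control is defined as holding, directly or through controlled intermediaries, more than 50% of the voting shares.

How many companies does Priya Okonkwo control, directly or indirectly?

Priya holds 55% of Orbis, so Priya controls Orbis.
No other company's threshold is met.
Priya controls 1 company.

1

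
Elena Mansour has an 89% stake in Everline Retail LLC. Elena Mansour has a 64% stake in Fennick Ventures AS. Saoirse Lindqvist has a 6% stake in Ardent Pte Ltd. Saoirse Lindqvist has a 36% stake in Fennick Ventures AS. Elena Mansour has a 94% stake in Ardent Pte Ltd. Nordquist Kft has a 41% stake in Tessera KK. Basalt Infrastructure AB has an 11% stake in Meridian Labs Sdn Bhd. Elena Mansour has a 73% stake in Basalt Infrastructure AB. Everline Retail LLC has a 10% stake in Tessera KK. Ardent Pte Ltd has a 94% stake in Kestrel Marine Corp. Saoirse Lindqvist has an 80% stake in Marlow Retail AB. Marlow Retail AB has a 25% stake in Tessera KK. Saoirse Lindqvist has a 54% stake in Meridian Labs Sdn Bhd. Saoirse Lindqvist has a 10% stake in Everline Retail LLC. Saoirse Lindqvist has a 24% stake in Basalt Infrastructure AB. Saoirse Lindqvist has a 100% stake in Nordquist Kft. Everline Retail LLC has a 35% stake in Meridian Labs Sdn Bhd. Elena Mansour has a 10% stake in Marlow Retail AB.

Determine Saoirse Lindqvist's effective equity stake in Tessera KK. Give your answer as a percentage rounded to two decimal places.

62.00%

Saoirse reaches Tessera along 3 paths.
Via Everline: 10% × 10% = 1%.
Via Nordquist: 100% × 41% = 41%.
Via Marlow: 80% × 25% = 20%.
Total: 1% + 41% + 20% = 62%.
Rounded: 62.00%.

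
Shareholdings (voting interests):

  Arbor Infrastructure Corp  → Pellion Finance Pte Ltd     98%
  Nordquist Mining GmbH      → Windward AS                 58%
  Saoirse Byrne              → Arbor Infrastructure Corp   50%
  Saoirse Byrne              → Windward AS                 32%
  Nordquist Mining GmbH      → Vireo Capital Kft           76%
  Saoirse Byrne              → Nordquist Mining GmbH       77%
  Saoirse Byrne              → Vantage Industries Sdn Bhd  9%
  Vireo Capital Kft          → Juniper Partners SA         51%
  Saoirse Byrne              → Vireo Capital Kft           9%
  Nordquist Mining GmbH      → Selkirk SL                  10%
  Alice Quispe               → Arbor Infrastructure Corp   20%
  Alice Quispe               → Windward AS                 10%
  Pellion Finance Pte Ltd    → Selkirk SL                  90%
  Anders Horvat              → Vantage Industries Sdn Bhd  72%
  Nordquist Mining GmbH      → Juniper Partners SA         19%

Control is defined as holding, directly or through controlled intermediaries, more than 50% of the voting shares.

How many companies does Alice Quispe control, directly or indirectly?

Alice's largest direct stake is 20% in Arbor, which does not meet the threshold.
Alice controls 0 companies.

0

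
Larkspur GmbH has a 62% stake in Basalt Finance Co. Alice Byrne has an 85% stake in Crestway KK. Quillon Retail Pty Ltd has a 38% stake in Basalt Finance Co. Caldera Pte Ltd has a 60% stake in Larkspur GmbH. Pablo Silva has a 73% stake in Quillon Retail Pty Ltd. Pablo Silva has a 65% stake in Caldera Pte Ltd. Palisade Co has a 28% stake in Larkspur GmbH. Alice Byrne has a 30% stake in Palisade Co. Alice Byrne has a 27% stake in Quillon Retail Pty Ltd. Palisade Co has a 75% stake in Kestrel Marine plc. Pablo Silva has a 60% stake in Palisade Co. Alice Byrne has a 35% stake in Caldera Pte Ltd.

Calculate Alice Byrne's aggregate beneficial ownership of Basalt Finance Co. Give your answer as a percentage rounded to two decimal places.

28.49%

Alice reaches Basalt along 3 paths.
Via Quillon: 27% × 38% = 10.26%.
Via Palisade → Larkspur: 30% × 28% × 62% = 5.208%.
Via Caldera → Larkspur: 35% × 60% × 62% = 13.02%.
Total: 10.26% + 5.208% + 13.02% = 28.488%.
Rounded: 28.49%.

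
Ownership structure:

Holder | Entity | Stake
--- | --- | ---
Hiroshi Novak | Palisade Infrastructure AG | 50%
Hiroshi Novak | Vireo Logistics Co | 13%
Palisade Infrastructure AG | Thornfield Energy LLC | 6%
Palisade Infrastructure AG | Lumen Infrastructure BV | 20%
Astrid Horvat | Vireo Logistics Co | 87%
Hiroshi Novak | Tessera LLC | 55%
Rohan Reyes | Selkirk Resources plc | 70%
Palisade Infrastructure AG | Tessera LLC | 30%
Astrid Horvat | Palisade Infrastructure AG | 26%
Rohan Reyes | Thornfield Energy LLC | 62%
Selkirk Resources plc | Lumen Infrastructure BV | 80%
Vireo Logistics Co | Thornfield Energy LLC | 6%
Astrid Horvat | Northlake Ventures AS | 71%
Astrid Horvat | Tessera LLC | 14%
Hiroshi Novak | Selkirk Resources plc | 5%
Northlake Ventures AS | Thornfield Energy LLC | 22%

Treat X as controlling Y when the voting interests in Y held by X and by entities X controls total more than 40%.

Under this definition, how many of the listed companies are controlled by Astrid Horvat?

2

Astrid holds 87% of Vireo, so Astrid controls Vireo.
Astrid holds 71% of Northlake, so Astrid controls Northlake.
No other company's threshold is met.
Astrid controls 2 companies.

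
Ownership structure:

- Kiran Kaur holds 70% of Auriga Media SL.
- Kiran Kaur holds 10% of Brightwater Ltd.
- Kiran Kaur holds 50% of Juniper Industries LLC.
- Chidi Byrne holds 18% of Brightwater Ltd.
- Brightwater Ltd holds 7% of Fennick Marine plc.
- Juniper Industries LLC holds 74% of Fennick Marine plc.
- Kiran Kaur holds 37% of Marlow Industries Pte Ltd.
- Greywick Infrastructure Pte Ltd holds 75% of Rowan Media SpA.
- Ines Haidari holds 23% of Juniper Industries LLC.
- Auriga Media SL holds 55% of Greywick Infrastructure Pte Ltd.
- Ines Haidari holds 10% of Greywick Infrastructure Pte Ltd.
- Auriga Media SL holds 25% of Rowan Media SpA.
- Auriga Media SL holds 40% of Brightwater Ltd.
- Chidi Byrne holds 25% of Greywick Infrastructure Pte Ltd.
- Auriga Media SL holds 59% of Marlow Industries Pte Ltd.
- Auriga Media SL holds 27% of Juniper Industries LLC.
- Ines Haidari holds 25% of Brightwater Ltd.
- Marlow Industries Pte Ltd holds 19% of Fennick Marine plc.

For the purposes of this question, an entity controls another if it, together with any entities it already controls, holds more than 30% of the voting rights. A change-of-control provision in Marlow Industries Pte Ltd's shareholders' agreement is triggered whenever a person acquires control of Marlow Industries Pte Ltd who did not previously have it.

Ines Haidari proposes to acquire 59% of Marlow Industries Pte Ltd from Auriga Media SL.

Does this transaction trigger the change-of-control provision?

The purchase adds only to Ines's holdings (Auriga's stake shrinks), so Ines is the only person who could newly come to control Marlow.
Ines's largest direct stake is 25% in Brightwater, which does not meet the threshold, so Ines controls no company.
Neither Ines nor any entity Ines controls holds any voting interest in Marlow.
So before the transaction, Ines does not control Marlow.
After the purchase, Ines holds 59% of Marlow directly, and Auriga's stake falls to 0%.
Ines holds 59% of Marlow, so Ines controls Marlow.
Ines did not control Marlow before and does after, so the clause is triggered.

Yes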